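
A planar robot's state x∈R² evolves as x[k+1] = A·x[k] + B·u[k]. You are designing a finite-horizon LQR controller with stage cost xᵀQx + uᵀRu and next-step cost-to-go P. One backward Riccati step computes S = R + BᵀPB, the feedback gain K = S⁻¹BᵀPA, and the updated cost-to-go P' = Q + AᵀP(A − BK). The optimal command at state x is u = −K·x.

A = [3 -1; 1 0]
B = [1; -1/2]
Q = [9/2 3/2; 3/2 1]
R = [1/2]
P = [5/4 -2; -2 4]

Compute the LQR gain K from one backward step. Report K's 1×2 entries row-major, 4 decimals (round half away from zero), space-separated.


0.5789 -0.4737

BᵀP = [2.2500 -4.0000]
S = R + BᵀPB = [1/2] + [4.2500] = [4.7500]
BᵀPA = [2.7500 -2.2500]
K = S⁻¹·BᵀPA = [0.5789 -0.4737]
A−BK = [2.4211 -0.5263; 1.2895 -0.2368]
AᵀP(A−BK) = [1.6579 -0.4474; -0.4474 0.1842]
P' = Q + AᵀP(A−BK) = [6.1579 1.0526; 1.0526 1.1842]
tr(P') = 7.3421


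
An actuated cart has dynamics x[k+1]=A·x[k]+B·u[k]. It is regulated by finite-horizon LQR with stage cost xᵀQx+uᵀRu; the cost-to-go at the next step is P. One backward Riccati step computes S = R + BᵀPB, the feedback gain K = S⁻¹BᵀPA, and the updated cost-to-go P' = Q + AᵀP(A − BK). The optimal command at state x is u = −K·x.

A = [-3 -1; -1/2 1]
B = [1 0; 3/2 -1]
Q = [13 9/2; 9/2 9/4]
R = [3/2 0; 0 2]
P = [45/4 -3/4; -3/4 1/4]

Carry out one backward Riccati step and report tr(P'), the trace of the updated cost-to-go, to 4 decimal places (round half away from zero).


34.2424

BᵀP = [10.1250 -0.3750; 0.7500 -0.2500]
S = R + BᵀPB = [3/2 0; 0 2] + [9.5625 0.3750; 0.3750 0.2500] = [11.0625 0.3750; 0.3750 2.2500]
BᵀPA = [-30.1875 -10.5000; -2.1250 -1.0000]
K = S⁻¹·BᵀPA = [-2.7121 -0.9394; -0.4924 -0.2879]
A−BK = [-0.2879 -0.0606; 3.0758 2.1212]
AᵀP(A−BK) = [16.1439 6.5303; 6.5303 2.8485]
P' = Q + AᵀP(A−BK) = [29.1439 11.0303; 11.0303 5.0985]
tr(P') = 34.2424


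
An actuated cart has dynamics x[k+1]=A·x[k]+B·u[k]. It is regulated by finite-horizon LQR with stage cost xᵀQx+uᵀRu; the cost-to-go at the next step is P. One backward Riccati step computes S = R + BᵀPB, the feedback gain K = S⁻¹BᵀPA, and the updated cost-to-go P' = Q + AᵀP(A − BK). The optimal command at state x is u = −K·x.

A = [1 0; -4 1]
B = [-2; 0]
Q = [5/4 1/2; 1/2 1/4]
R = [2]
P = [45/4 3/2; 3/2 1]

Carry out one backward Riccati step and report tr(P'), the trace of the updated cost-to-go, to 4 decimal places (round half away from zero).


15.2128

BᵀP = [-22.5000 -3.0000]
S = R + BᵀPB = [2] + [45.0000] = [47.0000]
BᵀPA = [-10.5000 -3.0000]
K = S⁻¹·BᵀPA = [-0.2234 -0.0638]
A−BK = [0.5532 -0.1277; -4.0000 1.0000]
AᵀP(A−BK) = [12.9043 -3.1702; -3.1702 0.8085]
P' = Q + AᵀP(A−BK) = [14.1543 -2.6702; -2.6702 1.0585]
tr(P') = 15.2128


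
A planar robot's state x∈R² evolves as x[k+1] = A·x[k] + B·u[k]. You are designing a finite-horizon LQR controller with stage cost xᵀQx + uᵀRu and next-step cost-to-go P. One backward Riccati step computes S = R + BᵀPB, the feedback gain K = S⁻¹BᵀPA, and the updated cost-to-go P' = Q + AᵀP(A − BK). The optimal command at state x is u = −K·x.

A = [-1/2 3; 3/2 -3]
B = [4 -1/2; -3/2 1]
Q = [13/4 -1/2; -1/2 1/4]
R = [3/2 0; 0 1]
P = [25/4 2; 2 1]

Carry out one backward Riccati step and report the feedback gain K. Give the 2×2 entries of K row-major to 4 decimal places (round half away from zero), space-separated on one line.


BᵀP = [22.0000 6.5000; -1.1250 0.0000]
S = R + BᵀPB = [3/2 0; 0 1] + [78.2500 -4.5000; -4.5000 0.5625] = [79.7500 -4.5000; -4.5000 1.5625]
BᵀPA = [-1.2500 46.5000; 0.5625 -3.3750]
K = S⁻¹·BᵀPA = [0.0055 0.5507; 0.3760 -0.5740]
A−BK = [-0.3342 0.5103; 1.1324 -1.5999]
AᵀP(A−BK) = [0.6080 -0.8638; -0.8638 1.7059]
P' = Q + AᵀP(A−BK) = [3.8580 -1.3638; -1.3638 1.9559]
tr(P') = 5.8139

0.0055 0.5507 0.3760 -0.5740


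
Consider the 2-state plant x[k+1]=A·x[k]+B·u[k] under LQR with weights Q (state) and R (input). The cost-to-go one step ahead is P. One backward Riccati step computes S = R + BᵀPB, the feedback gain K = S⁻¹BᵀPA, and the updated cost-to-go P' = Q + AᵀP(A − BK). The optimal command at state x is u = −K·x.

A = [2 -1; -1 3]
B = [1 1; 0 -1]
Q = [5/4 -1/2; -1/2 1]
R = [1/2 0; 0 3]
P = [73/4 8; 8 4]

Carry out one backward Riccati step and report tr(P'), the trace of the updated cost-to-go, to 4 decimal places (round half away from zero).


7.6522

BᵀP = [18.2500 8.0000; 10.2500 4.0000]
S = R + BᵀPB = [1/2 0; 0 3] + [18.2500 10.2500; 10.2500 6.2500] = [18.7500 10.2500; 10.2500 9.2500]
BᵀPA = [28.5000 5.7500; 16.5000 1.7500]
K = S⁻¹·BᵀPA = [1.3821 0.5155; 0.2523 -0.3821]
A−BK = [0.3656 -1.1335; -0.7477 2.6179]
AᵀP(A−BK) = [1.4479 -0.8885; -0.8885 3.9543]
P' = Q + AᵀP(A−BK) = [2.6979 -1.3885; -1.3885 4.9543]
tr(P') = 7.6522


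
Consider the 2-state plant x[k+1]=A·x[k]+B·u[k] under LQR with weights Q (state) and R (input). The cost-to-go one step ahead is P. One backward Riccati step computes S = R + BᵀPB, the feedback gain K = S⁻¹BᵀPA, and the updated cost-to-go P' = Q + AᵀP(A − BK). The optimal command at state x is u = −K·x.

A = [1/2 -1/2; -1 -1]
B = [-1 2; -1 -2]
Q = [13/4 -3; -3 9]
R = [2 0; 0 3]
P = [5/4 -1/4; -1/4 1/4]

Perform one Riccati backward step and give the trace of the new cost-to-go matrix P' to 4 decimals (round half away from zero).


12.7198

BᵀP = [-1.0000 0.0000; 3.0000 -1.0000]
S = R + BᵀPB = [2 0; 0 3] + [1.0000 -2.0000; -2.0000 8.0000] = [3.0000 -2.0000; -2.0000 11.0000]
BᵀPA = [-0.5000 0.5000; 2.5000 -0.5000]
K = S⁻¹·BᵀPA = [-0.0172 0.1552; 0.2241 -0.0172]
A−BK = [0.0345 -0.3103; -0.5690 -0.8793]
AᵀP(A−BK) = [0.2435 0.0582; 0.0582 0.2263]
P' = Q + AᵀP(A−BK) = [3.4935 -2.9418; -2.9418 9.2263]
tr(P') = 12.7198


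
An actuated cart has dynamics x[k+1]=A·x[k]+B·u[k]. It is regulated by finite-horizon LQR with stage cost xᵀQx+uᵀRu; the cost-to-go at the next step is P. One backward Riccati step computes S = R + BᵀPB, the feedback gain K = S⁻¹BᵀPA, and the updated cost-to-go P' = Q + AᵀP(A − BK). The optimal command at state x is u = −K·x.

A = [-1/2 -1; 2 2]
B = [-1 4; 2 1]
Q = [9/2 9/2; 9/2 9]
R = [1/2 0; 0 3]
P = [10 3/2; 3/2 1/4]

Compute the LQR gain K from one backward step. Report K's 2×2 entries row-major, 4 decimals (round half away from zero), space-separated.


BᵀP = [-7.0000 -1.0000; 41.5000 6.2500]
S = R + BᵀPB = [1/2 0; 0 3] + [5.0000 -29.0000; -29.0000 172.2500] = [5.5000 -29.0000; -29.0000 175.2500]
BᵀPA = [1.5000 5.0000; -8.2500 -29.0000]
K = S⁻¹·BᵀPA = [0.1923 0.2869; -0.0153 -0.1180]
A−BK = [-0.2467 -0.2411; 1.6307 1.5443]
AᵀP(A−BK) = [0.0857 0.0961; 0.0961 0.1434]
P' = Q + AᵀP(A−BK) = [4.5857 4.5961; 4.5961 9.1434]
tr(P') = 13.7291

0.1923 0.2869 -0.0153 -0.1180


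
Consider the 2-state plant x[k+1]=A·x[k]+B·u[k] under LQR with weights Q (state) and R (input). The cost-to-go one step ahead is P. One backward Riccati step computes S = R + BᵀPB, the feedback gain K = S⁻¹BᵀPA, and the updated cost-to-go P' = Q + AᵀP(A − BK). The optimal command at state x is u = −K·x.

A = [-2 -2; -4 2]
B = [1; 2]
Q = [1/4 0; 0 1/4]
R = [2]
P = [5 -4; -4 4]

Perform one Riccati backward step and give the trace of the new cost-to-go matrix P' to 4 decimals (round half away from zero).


46.2143

BᵀP = [-3.0000 4.0000]
S = R + BᵀPB = [2] + [5.0000] = [7.0000]
BᵀPA = [-10.0000 14.0000]
K = S⁻¹·BᵀPA = [-1.4286 2.0000]
A−BK = [-0.5714 -4.0000; -1.1429 -2.0000]
AᵀP(A−BK) = [5.7143 -8.0000; -8.0000 40.0000]
P' = Q + AᵀP(A−BK) = [5.9643 -8.0000; -8.0000 40.2500]
tr(P') = 46.2143


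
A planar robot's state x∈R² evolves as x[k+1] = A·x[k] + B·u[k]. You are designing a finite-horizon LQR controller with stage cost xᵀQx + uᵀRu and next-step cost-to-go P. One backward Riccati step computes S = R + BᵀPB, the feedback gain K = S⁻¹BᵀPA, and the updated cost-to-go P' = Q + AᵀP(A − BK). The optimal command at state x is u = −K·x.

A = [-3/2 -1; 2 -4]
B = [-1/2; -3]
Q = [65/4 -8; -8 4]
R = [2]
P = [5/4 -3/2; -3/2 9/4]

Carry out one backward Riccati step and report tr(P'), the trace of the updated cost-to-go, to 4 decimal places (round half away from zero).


26.3235

BᵀP = [3.8750 -6.0000]
S = R + BᵀPB = [2] + [16.0625] = [18.0625]
BᵀPA = [-17.8125 20.1250]
K = S⁻¹·BᵀPA = [-0.9862 1.1142]
A−BK = [-1.9931 -0.4429; -0.9585 -0.6574]
AᵀP(A−BK) = [3.2465 -2.2785; -2.2785 2.8270]
P' = Q + AᵀP(A−BK) = [19.4965 -10.2785; -10.2785 6.8270]
tr(P') = 26.3235


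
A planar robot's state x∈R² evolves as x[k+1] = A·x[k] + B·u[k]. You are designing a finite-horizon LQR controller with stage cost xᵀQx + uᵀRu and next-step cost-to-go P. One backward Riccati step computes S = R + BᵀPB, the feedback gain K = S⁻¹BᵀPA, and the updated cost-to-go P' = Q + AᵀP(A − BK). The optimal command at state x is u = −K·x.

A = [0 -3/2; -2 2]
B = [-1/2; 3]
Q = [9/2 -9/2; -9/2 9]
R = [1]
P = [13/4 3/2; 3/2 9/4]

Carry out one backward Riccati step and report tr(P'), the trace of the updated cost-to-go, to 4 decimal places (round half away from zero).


18.2482

BᵀP = [2.8750 6.0000]
S = R + BᵀPB = [1] + [16.5625] = [17.5625]
BᵀPA = [-12.0000 7.6875]
K = S⁻¹·BᵀPA = [-0.6833 0.4377]
A−BK = [-0.3416 -1.2811; 0.0498 0.6868]
AᵀP(A−BK) = [0.8007 0.7527; 0.7527 3.9475]
P' = Q + AᵀP(A−BK) = [5.3007 -3.7473; -3.7473 12.9475]
tr(P') = 18.2482


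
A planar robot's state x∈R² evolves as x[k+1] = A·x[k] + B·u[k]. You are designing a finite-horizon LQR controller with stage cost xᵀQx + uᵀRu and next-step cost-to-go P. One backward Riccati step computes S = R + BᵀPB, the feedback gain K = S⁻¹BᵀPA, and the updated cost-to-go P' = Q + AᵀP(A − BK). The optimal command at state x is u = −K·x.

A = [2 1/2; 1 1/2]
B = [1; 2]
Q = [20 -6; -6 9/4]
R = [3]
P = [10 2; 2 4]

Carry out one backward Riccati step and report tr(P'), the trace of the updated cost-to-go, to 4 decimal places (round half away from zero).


BᵀP = [14.0000 10.0000]
S = R + BᵀPB = [3] + [34.0000] = [37.0000]
BᵀPA = [38.0000 12.0000]
K = S⁻¹·BᵀPA = [1.0270 0.3243]
A−BK = [0.9730 0.1757; -1.0541 -0.1486]
AᵀP(A−BK) = [12.9730 2.6757; 2.6757 0.6081]
P' = Q + AᵀP(A−BK) = [32.9730 -3.3243; -3.3243 2.8581]
tr(P') = 35.8311

35.8311


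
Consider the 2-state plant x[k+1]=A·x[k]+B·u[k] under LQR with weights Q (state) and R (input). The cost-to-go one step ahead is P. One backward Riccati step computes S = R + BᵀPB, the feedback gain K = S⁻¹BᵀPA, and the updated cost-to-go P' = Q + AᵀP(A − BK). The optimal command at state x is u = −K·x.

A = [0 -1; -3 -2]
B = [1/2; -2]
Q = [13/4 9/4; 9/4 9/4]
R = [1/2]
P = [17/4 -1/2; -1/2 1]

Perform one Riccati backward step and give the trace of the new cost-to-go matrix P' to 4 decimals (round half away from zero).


13.5190

BᵀP = [3.1250 -2.2500]
S = R + BᵀPB = [1/2] + [6.0625] = [6.5625]
BᵀPA = [6.7500 1.3750]
K = S⁻¹·BᵀPA = [1.0286 0.2095]
A−BK = [-0.5143 -1.1048; -0.9429 -1.5810]
AᵀP(A−BK) = [2.0571 3.0857; 3.0857 5.9619]
P' = Q + AᵀP(A−BK) = [5.3071 5.3357; 5.3357 8.2119]
tr(P') = 13.5190


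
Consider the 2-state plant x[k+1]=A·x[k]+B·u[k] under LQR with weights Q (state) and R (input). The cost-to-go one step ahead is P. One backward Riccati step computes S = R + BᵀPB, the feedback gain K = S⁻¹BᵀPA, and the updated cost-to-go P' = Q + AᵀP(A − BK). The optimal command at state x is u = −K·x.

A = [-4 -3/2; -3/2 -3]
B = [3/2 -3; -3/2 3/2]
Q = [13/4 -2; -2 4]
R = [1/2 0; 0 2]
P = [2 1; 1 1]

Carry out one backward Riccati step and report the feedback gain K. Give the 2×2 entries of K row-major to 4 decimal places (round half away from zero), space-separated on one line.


BᵀP = [1.5000 0.0000; -4.5000 -1.5000]
S = R + BᵀPB = [1/2 0; 0 2] + [2.2500 -4.5000; -4.5000 11.2500] = [2.7500 -4.5000; -4.5000 13.2500]
BᵀPA = [-6.0000 -2.2500; 20.2500 11.2500]
K = S⁻¹·BᵀPA = [0.7181 1.2857; 1.7722 1.2857]
A−BK = [0.2394 0.4286; -3.0811 -3.0000]
AᵀP(A−BK) = [14.6718 12.4286; 12.4286 10.9286]
P' = Q + AᵀP(A−BK) = [17.9218 10.4286; 10.4286 14.9286]
tr(P') = 32.8504

0.7181 1.2857 1.7722 1.2857


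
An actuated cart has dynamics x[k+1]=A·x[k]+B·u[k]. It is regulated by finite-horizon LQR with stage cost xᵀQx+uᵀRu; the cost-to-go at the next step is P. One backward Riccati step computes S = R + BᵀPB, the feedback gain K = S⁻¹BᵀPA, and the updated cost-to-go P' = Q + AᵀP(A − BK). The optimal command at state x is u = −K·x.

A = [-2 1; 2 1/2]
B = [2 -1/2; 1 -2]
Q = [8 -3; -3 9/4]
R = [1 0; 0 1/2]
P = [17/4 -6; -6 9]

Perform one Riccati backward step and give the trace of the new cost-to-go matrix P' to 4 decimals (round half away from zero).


BᵀP = [2.5000 -3.0000; 9.8750 -15.0000]
S = R + BᵀPB = [1 0; 0 1/2] + [2.0000 4.7500; 4.7500 25.0625] = [3.0000 4.7500; 4.7500 25.5625]
BᵀPA = [-11.0000 1.0000; -49.7500 2.3750]
K = S⁻¹·BᵀPA = [-0.8291 0.2639; -1.7921 0.0439]
A−BK = [-1.2379 0.4942; -0.7552 0.3239]
AᵀP(A−BK) = [2.7206 -0.4145; -0.4145 0.1319]
P' = Q + AᵀP(A−BK) = [10.7206 -3.4145; -3.4145 2.3819]
tr(P') = 13.1025

13.1025


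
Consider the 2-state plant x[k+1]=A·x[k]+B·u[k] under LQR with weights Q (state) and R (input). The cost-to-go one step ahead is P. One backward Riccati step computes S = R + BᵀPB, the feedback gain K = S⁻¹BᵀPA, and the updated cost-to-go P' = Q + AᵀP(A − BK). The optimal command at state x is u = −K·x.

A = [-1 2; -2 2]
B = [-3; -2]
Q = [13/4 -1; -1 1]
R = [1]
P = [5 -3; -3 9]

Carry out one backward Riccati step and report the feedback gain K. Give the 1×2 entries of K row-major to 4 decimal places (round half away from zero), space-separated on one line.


BᵀP = [-9.0000 -9.0000]
S = R + BᵀPB = [1] + [45.0000] = [46.0000]
BᵀPA = [27.0000 -36.0000]
K = S⁻¹·BᵀPA = [0.5870 -0.7826]
A−BK = [0.7609 -0.3478; -0.8261 0.4348]
AᵀP(A−BK) = [13.1522 -6.8696; -6.8696 3.8261]
P' = Q + AᵀP(A−BK) = [16.4022 -7.8696; -7.8696 4.8261]
tr(P') = 21.2283

0.5870 -0.7826


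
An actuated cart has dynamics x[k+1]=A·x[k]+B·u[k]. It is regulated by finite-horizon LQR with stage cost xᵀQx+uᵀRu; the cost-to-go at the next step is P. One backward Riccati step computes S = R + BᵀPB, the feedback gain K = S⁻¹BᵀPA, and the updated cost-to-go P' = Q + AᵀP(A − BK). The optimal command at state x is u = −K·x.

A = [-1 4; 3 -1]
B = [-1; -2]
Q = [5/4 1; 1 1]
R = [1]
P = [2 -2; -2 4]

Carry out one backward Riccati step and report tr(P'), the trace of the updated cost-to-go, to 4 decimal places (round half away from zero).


BᵀP = [2.0000 -6.0000]
S = R + BᵀPB = [1] + [10.0000] = [11.0000]
BᵀPA = [-20.0000 14.0000]
K = S⁻¹·BᵀPA = [-1.8182 1.2727]
A−BK = [-2.8182 5.2727; -0.6364 1.5455]
AᵀP(A−BK) = [13.6364 -20.5455; -20.5455 34.1818]
P' = Q + AᵀP(A−BK) = [14.8864 -19.5455; -19.5455 35.1818]
tr(P') = 50.0682

50.0682


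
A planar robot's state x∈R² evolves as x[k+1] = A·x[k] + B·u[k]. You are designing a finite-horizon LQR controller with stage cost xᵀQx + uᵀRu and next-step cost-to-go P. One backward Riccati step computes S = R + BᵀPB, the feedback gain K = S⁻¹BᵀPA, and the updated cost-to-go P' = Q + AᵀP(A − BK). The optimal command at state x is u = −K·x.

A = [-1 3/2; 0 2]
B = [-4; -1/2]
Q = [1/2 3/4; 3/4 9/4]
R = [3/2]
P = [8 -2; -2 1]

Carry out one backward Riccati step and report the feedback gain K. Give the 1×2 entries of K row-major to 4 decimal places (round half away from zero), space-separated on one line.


0.2546 -0.2587

BᵀP = [-31.0000 7.5000]
S = R + BᵀPB = [3/2] + [120.2500] = [121.7500]
BᵀPA = [31.0000 -31.5000]
K = S⁻¹·BᵀPA = [0.2546 -0.2587]
A−BK = [0.0185 0.4651; 0.1273 1.8706]
AᵀP(A−BK) = [0.1068 0.0205; 0.0205 1.8501]
P' = Q + AᵀP(A−BK) = [0.6068 0.7705; 0.7705 4.1001]
tr(P') = 4.7069


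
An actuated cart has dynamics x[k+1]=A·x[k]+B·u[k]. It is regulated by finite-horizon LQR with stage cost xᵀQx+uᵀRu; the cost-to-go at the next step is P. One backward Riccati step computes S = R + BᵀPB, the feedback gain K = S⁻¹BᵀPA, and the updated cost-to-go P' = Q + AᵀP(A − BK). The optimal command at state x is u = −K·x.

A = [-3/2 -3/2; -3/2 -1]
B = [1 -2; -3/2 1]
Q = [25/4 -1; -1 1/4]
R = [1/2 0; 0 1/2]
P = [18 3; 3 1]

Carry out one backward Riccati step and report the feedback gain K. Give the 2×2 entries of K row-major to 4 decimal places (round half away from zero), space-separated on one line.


0.9637 0.7202 1.3264 1.1848

BᵀP = [13.5000 1.5000; -33.0000 -5.0000]
S = R + BᵀPB = [1/2 0; 0 1/2] + [11.2500 -25.5000; -25.5000 61.0000] = [11.7500 -25.5000; -25.5000 61.5000]
BᵀPA = [-22.5000 -21.7500; 57.0000 54.5000]
K = S⁻¹·BᵀPA = [0.9637 0.7202; 1.3264 1.1848]
A−BK = [0.1891 0.1494; -1.3808 -1.1045]
AᵀP(A−BK) = [2.3277 1.9210; 1.9210 1.5928]
P' = Q + AᵀP(A−BK) = [8.5777 0.9210; 0.9210 1.8428]
tr(P') = 10.4206


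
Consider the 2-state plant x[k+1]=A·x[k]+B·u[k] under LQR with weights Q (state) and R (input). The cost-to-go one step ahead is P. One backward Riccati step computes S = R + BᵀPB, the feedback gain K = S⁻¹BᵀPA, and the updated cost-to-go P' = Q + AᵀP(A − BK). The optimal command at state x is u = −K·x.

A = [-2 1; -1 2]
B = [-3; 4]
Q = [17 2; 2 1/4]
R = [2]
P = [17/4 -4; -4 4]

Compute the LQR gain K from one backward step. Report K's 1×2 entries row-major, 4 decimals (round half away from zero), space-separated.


BᵀP = [-28.7500 28.0000]
S = R + BᵀPB = [2] + [198.2500] = [200.2500]
BᵀPA = [29.5000 27.2500]
K = S⁻¹·BᵀPA = [0.1473 0.1361]
A−BK = [-1.5581 1.4082; -1.5893 1.4557]
AᵀP(A−BK) = [0.6542 -0.5144; -0.5144 0.5418]
P' = Q + AᵀP(A−BK) = [17.6542 1.4856; 1.4856 0.7918]
tr(P') = 18.4460

0.1473 0.1361


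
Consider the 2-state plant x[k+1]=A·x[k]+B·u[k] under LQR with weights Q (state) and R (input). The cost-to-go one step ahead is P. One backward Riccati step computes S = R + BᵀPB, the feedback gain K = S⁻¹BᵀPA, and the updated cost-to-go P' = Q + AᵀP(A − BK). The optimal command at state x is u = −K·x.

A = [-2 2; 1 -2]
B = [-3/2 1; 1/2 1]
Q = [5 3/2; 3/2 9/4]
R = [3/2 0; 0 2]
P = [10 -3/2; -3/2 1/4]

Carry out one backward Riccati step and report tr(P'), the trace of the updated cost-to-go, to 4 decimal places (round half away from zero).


12.0446

BᵀP = [-15.7500 2.3750; 8.5000 -1.2500]
S = R + BᵀPB = [3/2 0; 0 2] + [24.8125 -13.3750; -13.3750 7.2500] = [26.3125 -13.3750; -13.3750 9.2500]
BᵀPA = [33.8750 -36.2500; -18.2500 19.5000]
K = S⁻¹·BᵀPA = [1.0736 -1.1550; -0.4205 0.4380]
A−BK = [0.0310 -0.1705; 0.8837 -1.8605]
AᵀP(A−BK) = [2.2054 -2.3798; -2.3798 2.5891]
P' = Q + AᵀP(A−BK) = [7.2054 -0.8798; -0.8798 4.8391]
tr(P') = 12.0446


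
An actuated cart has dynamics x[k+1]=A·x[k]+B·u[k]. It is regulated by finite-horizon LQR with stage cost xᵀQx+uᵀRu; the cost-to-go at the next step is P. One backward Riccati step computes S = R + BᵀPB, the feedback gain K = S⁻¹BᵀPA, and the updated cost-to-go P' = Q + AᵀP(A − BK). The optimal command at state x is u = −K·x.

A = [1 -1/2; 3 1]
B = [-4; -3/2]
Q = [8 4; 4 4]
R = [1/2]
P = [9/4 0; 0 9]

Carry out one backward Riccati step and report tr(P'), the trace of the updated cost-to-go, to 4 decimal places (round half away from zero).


60.2090

BᵀP = [-9.0000 -13.5000]
S = R + BᵀPB = [1/2] + [56.2500] = [56.7500]
BᵀPA = [-49.5000 -9.0000]
K = S⁻¹·BᵀPA = [-0.8722 -0.1586]
A−BK = [-2.4890 -1.1344; 1.6916 0.7621]
AᵀP(A−BK) = [40.0738 18.0248; 18.0248 8.1352]
P' = Q + AᵀP(A−BK) = [48.0738 22.0248; 22.0248 12.1352]
tr(P') = 60.2090


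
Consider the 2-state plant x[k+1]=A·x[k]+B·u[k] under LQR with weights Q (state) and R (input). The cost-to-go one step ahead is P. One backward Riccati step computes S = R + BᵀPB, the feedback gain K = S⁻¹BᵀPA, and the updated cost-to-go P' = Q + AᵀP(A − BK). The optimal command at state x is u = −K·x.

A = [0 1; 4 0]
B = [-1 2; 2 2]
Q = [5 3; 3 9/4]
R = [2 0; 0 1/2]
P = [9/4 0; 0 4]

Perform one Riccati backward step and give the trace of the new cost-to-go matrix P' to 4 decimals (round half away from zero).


BᵀP = [-2.2500 8.0000; 4.5000 8.0000]
S = R + BᵀPB = [2 0; 0 1/2] + [18.2500 11.5000; 11.5000 25.0000] = [20.2500 11.5000; 11.5000 25.5000]
BᵀPA = [32.0000 -2.2500; 32.0000 4.5000]
K = S⁻¹·BᵀPA = [1.1663 -0.2841; 0.7289 0.3046]
A−BK = [-0.2916 0.1067; 0.2096 -0.0410]
AᵀP(A−BK) = [3.3531 -0.6560; -0.6560 0.2402]
P' = Q + AᵀP(A−BK) = [8.3531 2.3440; 2.3440 2.4902]
tr(P') = 10.8432

10.8432


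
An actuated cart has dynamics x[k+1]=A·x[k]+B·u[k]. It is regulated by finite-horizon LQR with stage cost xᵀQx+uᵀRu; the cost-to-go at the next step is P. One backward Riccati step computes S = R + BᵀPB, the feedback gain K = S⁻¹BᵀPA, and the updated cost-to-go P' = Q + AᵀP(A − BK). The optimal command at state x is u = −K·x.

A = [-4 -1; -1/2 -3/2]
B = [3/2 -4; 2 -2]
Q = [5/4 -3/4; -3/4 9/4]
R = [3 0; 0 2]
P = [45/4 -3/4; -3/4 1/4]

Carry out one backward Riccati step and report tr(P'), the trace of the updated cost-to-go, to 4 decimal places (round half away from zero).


BᵀP = [15.3750 -0.6250; -43.5000 2.5000]
S = R + BᵀPB = [3 0; 0 2] + [21.8125 -60.2500; -60.2500 169.0000] = [24.8125 -60.2500; -60.2500 171.0000]
BᵀPA = [-61.1875 -14.4375; 172.7500 39.7500]
K = S⁻¹·BᵀPA = [-0.0895 -0.1205; 0.9787 0.1900]
A−BK = [0.0491 -0.0592; 1.6364 -0.8790]
AᵀP(A−BK) = [2.5159 0.1170; 0.1170 0.2703]
P' = Q + AᵀP(A−BK) = [3.7659 -0.6330; -0.6330 2.5203]
tr(P') = 6.2862

6.2862


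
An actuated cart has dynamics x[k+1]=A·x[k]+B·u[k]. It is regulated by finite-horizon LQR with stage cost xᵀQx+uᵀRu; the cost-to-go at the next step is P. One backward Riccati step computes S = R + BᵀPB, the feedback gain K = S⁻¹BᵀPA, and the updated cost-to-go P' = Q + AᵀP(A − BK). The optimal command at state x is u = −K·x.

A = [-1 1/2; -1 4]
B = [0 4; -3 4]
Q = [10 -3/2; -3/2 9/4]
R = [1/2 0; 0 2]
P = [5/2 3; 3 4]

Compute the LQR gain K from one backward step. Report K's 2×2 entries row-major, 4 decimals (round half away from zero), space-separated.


0.1325 -0.8612 -0.1924 0.2508

BᵀP = [-9.0000 -12.0000; 22.0000 28.0000]
S = R + BᵀPB = [1/2 0; 0 2] + [36.0000 -84.0000; -84.0000 200.0000] = [36.5000 -84.0000; -84.0000 202.0000]
BᵀPA = [21.0000 -52.5000; -50.0000 123.0000]
K = S⁻¹·BᵀPA = [0.1325 -0.8612; -0.1924 0.2508]
A−BK = [-0.2303 -0.5032; 0.1672 0.4132]
AᵀP(A−BK) = [0.0962 -0.1254; -0.1254 0.5651]
P' = Q + AᵀP(A−BK) = [10.0962 -1.6254; -1.6254 2.8151]
tr(P') = 12.9113


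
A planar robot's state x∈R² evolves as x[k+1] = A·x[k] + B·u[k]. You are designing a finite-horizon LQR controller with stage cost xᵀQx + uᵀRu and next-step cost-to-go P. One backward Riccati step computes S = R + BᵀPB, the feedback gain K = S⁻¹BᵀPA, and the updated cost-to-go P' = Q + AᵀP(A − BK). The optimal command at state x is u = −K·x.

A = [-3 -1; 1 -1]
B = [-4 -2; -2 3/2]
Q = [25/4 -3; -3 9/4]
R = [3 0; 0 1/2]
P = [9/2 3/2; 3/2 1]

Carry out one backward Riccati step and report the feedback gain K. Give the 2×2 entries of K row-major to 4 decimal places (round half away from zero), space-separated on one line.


BᵀP = [-21.0000 -8.0000; -6.7500 -1.5000]
S = R + BᵀPB = [3 0; 0 1/2] + [100.0000 30.0000; 30.0000 11.2500] = [103.0000 30.0000; 30.0000 11.7500]
BᵀPA = [55.0000 29.0000; 18.7500 8.2500]
K = S⁻¹·BᵀPA = [0.2699 0.3006; 0.9065 -0.0653]
A−BK = [-0.1072 0.0717; 0.1801 -0.3010]
AᵀP(A−BK) = [0.6557 0.1928; 0.1928 0.3221]
P' = Q + AᵀP(A−BK) = [6.9057 -2.8072; -2.8072 2.5721]
tr(P') = 9.4778

0.2699 0.3006 0.9065 -0.0653


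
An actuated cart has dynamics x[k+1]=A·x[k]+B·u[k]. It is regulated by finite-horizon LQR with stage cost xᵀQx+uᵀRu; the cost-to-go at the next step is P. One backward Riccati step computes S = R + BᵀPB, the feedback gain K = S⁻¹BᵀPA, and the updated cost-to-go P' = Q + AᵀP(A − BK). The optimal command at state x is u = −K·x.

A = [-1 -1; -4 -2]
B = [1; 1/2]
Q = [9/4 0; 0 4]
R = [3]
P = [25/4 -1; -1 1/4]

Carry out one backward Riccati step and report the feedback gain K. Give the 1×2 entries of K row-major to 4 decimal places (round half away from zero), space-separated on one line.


BᵀP = [5.7500 -0.8750]
S = R + BᵀPB = [3] + [5.3125] = [8.3125]
BᵀPA = [-2.2500 -4.0000]
K = S⁻¹·BᵀPA = [-0.2707 -0.4812]
A−BK = [-0.7293 -0.5188; -3.8647 -1.7594]
AᵀP(A−BK) = [1.6410 1.1673; 1.1673 1.3252]
P' = Q + AᵀP(A−BK) = [3.8910 1.1673; 1.1673 5.3252]
tr(P') = 9.2162

-0.2707 -0.4812


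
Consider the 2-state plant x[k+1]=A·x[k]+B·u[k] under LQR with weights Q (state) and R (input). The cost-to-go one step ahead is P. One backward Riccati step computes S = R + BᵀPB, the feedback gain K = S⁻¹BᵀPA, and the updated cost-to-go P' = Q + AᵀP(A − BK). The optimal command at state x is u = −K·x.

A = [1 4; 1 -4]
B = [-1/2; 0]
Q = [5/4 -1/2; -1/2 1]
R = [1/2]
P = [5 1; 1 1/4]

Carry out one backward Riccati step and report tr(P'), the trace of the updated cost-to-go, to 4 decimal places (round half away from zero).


BᵀP = [-2.5000 -0.5000]
S = R + BᵀPB = [1/2] + [1.2500] = [1.7500]
BᵀPA = [-3.0000 -8.0000]
K = S⁻¹·BᵀPA = [-1.7143 -4.5714]
A−BK = [0.1429 1.7143; 1.0000 -4.0000]
AᵀP(A−BK) = [2.1071 5.2857; 5.2857 15.4286]
P' = Q + AᵀP(A−BK) = [3.3571 4.7857; 4.7857 16.4286]
tr(P') = 19.7857

19.7857


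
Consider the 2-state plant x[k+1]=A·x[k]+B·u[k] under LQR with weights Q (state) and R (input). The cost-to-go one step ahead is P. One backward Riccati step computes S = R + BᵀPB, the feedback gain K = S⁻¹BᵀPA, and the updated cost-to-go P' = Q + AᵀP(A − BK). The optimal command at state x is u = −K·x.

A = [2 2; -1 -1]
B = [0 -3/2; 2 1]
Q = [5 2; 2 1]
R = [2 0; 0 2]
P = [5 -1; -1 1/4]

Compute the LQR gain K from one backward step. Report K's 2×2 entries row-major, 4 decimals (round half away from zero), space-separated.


BᵀP = [-2.0000 0.5000; -8.5000 1.7500]
S = R + BᵀPB = [2 0; 0 2] + [1.0000 3.5000; 3.5000 14.5000] = [3.0000 3.5000; 3.5000 16.5000]
BᵀPA = [-4.5000 -4.5000; -18.7500 -18.7500]
K = S⁻¹·BᵀPA = [-0.2315 -0.2315; -1.0872 -1.0872]
A−BK = [0.3691 0.3691; 0.5503 0.5503]
AᵀP(A−BK) = [2.8221 2.8221; 2.8221 2.8221]
P' = Q + AᵀP(A−BK) = [7.8221 4.8221; 4.8221 3.8221]
tr(P') = 11.6443

-0.2315 -0.2315 -1.0872 -1.0872


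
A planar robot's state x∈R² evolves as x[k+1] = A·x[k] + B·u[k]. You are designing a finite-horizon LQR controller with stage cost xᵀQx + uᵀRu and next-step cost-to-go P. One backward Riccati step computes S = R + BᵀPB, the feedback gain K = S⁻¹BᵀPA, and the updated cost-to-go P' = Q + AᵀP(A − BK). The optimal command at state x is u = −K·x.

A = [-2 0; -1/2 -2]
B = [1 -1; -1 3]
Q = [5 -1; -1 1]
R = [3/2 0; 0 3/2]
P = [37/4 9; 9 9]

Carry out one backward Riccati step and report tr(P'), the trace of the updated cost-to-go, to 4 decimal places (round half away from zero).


BᵀP = [0.2500 0.0000; 17.7500 18.0000]
S = R + BᵀPB = [3/2 0; 0 3/2] + [0.2500 -0.2500; -0.2500 36.2500] = [1.7500 -0.2500; -0.2500 37.7500]
BᵀPA = [-0.5000 0.0000; -44.5000 -36.0000]
K = S⁻¹·BᵀPA = [-0.4545 -0.1364; -1.1818 -0.9545]
A−BK = [-2.7273 -0.8182; 2.5909 0.7273]
AᵀP(A−BK) = [4.4318 2.4545; 2.4545 1.6364]
P' = Q + AᵀP(A−BK) = [9.4318 1.4545; 1.4545 2.6364]
tr(P') = 12.0682

12.0682


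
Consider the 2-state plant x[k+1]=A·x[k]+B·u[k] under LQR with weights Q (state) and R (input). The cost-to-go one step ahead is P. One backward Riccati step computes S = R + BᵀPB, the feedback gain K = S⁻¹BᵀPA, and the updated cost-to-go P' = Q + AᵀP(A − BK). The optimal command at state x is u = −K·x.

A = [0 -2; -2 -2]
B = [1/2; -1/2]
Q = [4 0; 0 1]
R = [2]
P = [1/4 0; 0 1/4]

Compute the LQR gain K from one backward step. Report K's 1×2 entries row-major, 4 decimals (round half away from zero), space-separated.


0.1176 0.0000

BᵀP = [0.1250 -0.1250]
S = R + BᵀPB = [2] + [0.1250] = [2.1250]
BᵀPA = [0.2500 0.0000]
K = S⁻¹·BᵀPA = [0.1176 0.0000]
A−BK = [-0.0588 -2.0000; -1.9412 -2.0000]
AᵀP(A−BK) = [0.9706 1.0000; 1.0000 2.0000]
P' = Q + AᵀP(A−BK) = [4.9706 1.0000; 1.0000 3.0000]
tr(P') = 7.9706


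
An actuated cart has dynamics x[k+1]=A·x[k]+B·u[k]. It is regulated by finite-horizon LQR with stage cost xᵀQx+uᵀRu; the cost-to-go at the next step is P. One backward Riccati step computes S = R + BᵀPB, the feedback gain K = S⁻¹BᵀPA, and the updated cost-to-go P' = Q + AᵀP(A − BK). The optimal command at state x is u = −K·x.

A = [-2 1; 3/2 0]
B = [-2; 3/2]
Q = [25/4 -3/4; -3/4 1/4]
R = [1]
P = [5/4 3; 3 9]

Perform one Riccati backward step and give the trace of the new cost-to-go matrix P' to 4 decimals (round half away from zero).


8.1439

BᵀP = [2.0000 7.5000]
S = R + BᵀPB = [1] + [7.2500] = [8.2500]
BᵀPA = [7.2500 2.0000]
K = S⁻¹·BᵀPA = [0.8788 0.2424]
A−BK = [-0.2424 1.4848; 0.1818 -0.3636]
AᵀP(A−BK) = [0.8788 0.2424; 0.2424 0.7652]
P' = Q + AᵀP(A−BK) = [7.1288 -0.5076; -0.5076 1.0152]
tr(P') = 8.1439


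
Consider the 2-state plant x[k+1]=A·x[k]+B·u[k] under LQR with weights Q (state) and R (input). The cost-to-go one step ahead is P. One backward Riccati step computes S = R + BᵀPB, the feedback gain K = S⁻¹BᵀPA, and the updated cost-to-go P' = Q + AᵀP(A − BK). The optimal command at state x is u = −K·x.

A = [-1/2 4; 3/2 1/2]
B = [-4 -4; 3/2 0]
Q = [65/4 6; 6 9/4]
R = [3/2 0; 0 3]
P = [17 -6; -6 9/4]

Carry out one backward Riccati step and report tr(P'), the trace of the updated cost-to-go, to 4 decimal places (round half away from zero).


BᵀP = [-77.0000 27.3750; -68.0000 24.0000]
S = R + BᵀPB = [3/2 0; 0 3] + [349.0625 308.0000; 308.0000 272.0000] = [350.5625 308.0000; 308.0000 275.0000]
BᵀPA = [79.5625 -294.3125; 70.0000 -260.0000]
K = S⁻¹·BᵀPA = [0.2075 -0.5556; 0.0221 -0.3232]
A−BK = [0.4186 0.4848; 1.1888 1.3333]
AᵀP(A−BK) = [0.2531 0.0152; 0.0152 1.0152]
P' = Q + AᵀP(A−BK) = [16.5031 6.0152; 6.0152 3.2652]
tr(P') = 19.7683

19.7683


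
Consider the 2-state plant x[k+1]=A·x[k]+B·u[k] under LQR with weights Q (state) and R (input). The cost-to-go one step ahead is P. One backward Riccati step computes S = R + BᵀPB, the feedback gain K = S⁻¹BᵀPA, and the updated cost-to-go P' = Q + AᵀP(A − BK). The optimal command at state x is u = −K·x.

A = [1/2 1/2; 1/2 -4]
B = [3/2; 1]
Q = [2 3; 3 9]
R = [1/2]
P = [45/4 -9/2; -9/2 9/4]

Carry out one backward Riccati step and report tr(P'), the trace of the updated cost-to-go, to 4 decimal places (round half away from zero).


27.6988

BᵀP = [12.3750 -4.5000]
S = R + BᵀPB = [1/2] + [14.0625] = [14.5625]
BᵀPA = [3.9375 24.1875]
K = S⁻¹·BᵀPA = [0.2704 1.6609]
A−BK = [0.0944 -1.9914; 0.2296 -5.6609]
AᵀP(A−BK) = [0.0604 -0.3525; -0.3525 16.6384]
P' = Q + AᵀP(A−BK) = [2.0604 2.6475; 2.6475 25.6384]
tr(P') = 27.6988


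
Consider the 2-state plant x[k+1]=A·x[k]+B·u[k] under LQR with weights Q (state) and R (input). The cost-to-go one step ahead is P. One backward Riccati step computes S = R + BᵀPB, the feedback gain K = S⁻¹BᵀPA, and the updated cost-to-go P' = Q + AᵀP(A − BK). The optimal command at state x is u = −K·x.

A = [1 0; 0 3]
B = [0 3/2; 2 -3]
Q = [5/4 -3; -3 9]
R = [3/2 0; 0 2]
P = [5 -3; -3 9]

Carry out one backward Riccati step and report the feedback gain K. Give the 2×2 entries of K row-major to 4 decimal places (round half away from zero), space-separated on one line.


BᵀP = [-6.0000 18.0000; 16.5000 -31.5000]
S = R + BᵀPB = [3/2 0; 0 2] + [36.0000 -63.0000; -63.0000 119.2500] = [37.5000 -63.0000; -63.0000 121.2500]
BᵀPA = [-6.0000 54.0000; 16.5000 -94.5000]
K = S⁻¹·BᵀPA = [0.5399 1.0279; 0.4166 -0.2453]
A−BK = [0.3751 0.3679; 0.1700 0.2083]
AᵀP(A−BK) = [1.3653 1.2148; 1.2148 2.3128]
P' = Q + AᵀP(A−BK) = [2.6153 -1.7852; -1.7852 11.3128]
tr(P') = 13.9281

0.5399 1.0279 0.4166 -0.2453


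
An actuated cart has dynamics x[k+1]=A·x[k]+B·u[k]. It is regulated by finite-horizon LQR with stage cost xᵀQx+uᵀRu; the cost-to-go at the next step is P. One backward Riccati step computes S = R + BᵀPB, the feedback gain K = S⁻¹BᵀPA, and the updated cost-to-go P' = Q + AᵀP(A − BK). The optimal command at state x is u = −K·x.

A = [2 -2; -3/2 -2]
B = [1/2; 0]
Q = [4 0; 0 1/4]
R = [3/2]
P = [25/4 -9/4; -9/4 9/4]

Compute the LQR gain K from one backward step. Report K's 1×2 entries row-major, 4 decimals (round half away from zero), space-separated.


BᵀP = [3.1250 -1.1250]
S = R + BᵀPB = [3/2] + [1.5625] = [3.0625]
BᵀPA = [7.9375 -4.0000]
K = S⁻¹·BᵀPA = [2.5918 -1.3061]
A−BK = [0.7041 -1.3469; -1.5000 -2.0000]
AᵀP(A−BK) = [22.9898 -5.6327; -5.6327 10.7755]
P' = Q + AᵀP(A−BK) = [26.9898 -5.6327; -5.6327 11.0255]
tr(P') = 38.0153

2.5918 -1.3061


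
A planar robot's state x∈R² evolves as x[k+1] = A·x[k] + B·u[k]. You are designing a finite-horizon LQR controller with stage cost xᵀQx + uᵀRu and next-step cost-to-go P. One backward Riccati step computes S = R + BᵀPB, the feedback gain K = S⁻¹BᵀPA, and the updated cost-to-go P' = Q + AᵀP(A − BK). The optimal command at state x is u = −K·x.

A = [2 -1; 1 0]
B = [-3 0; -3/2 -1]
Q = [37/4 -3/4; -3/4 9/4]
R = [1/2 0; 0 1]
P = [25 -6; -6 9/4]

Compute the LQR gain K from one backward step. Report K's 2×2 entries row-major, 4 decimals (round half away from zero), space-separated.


-0.6637 0.3521 0.0135 -0.2615

BᵀP = [-66.0000 14.6250; 6.0000 -2.2500]
S = R + BᵀPB = [1/2 0; 0 1] + [176.0625 -14.6250; -14.6250 2.2500] = [176.5625 -14.6250; -14.6250 3.2500]
BᵀPA = [-117.3750 66.0000; 9.7500 -6.0000]
K = S⁻¹·BᵀPA = [-0.6637 0.3521; 0.0135 -0.2615]
A−BK = [0.0090 0.0564; 0.0181 0.2667]
AᵀP(A−BK) = [0.2212 -0.1174; -0.1174 0.1894]
P' = Q + AᵀP(A−BK) = [9.4712 -0.8674; -0.8674 2.4394]
tr(P') = 11.9107


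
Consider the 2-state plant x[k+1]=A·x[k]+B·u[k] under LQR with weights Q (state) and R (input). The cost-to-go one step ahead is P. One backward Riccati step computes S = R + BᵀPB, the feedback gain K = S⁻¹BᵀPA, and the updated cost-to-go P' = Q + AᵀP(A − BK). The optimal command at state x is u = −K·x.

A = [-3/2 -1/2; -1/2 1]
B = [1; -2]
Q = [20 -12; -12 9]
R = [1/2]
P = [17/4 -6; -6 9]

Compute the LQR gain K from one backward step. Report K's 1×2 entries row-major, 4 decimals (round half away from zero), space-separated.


BᵀP = [16.2500 -24.0000]
S = R + BᵀPB = [1/2] + [64.2500] = [64.7500]
BᵀPA = [-12.3750 -32.1250]
K = S⁻¹·BᵀPA = [-0.1911 -0.4961]
A−BK = [-1.3089 -0.0039; -0.8822 0.0077]
AᵀP(A−BK) = [0.4474 0.0478; 0.0478 0.1240]
P' = Q + AᵀP(A−BK) = [20.4474 -11.9522; -11.9522 9.1240]
tr(P') = 29.5714

-0.1911 -0.4961


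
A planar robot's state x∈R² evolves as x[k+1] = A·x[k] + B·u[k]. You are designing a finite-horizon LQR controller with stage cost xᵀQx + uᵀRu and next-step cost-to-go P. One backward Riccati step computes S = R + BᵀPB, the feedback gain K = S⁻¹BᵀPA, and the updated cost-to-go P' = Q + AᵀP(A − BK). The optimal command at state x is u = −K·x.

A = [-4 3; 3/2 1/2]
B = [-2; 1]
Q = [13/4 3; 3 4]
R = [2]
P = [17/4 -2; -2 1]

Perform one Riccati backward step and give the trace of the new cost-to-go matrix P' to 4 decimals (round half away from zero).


16.4554

BᵀP = [-10.5000 5.0000]
S = R + BᵀPB = [2] + [26.0000] = [28.0000]
BᵀPA = [49.5000 -29.0000]
K = S⁻¹·BᵀPA = [1.7679 -1.0357]
A−BK = [-0.4643 0.9286; -0.2679 1.5357]
AᵀP(A−BK) = [6.7411 -3.9821; -3.9821 2.4643]
P' = Q + AᵀP(A−BK) = [9.9911 -0.9821; -0.9821 6.4643]
tr(P') = 16.4554


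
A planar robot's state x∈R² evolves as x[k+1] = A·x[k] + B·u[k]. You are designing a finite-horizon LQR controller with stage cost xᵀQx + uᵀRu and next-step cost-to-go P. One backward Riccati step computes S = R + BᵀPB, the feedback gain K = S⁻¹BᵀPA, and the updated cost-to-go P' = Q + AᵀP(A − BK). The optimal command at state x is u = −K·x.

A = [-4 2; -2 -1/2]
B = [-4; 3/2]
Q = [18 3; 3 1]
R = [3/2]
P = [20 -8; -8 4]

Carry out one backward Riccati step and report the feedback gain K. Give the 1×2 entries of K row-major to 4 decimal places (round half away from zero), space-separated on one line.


BᵀP = [-92.0000 38.0000]
S = R + BᵀPB = [3/2] + [425.0000] = [426.5000]
BᵀPA = [292.0000 -203.0000]
K = S⁻¹·BᵀPA = [0.6846 -0.4760]
A−BK = [-1.2614 0.0961; -3.0270 0.2140]
AᵀP(A−BK) = [8.0844 -1.0176; -1.0176 0.3787]
P' = Q + AᵀP(A−BK) = [26.0844 1.9824; 1.9824 1.3787]
tr(P') = 27.4631

0.6846 -0.4760


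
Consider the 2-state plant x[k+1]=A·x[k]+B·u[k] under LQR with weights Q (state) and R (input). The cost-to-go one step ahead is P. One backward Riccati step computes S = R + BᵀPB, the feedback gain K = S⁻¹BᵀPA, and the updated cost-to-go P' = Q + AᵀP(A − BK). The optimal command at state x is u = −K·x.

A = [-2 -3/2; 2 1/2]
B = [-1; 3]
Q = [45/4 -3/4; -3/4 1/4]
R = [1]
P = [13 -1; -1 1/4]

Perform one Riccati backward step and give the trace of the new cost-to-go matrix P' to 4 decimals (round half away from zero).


18.8624

BᵀP = [-16.0000 1.7500]
S = R + BᵀPB = [1] + [21.2500] = [22.2500]
BᵀPA = [35.5000 24.8750]
K = S⁻¹·BᵀPA = [1.5955 1.1180]
A−BK = [-0.4045 -0.3820; -2.7865 -2.8539]
AᵀP(A−BK) = [4.3596 3.5618; 3.5618 3.0028]
P' = Q + AᵀP(A−BK) = [15.6096 2.8118; 2.8118 3.2528]
tr(P') = 18.8624


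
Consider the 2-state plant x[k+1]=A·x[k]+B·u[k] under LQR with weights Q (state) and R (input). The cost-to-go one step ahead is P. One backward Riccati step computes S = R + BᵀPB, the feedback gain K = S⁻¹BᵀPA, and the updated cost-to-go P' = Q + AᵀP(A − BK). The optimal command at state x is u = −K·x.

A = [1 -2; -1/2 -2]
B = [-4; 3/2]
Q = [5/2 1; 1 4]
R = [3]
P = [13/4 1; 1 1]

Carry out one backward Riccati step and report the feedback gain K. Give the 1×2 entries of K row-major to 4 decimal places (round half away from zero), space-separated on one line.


BᵀP = [-11.5000 -2.5000]
S = R + BᵀPB = [3] + [42.2500] = [45.2500]
BᵀPA = [-10.2500 28.0000]
K = S⁻¹·BᵀPA = [-0.2265 0.6188]
A−BK = [0.0939 0.4751; -0.1602 -2.9282]
AᵀP(A−BK) = [0.1782 -0.1575; -0.1575 7.6740]
P' = Q + AᵀP(A−BK) = [2.6782 0.8425; 0.8425 11.6740]
tr(P') = 14.3522

-0.2265 0.6188


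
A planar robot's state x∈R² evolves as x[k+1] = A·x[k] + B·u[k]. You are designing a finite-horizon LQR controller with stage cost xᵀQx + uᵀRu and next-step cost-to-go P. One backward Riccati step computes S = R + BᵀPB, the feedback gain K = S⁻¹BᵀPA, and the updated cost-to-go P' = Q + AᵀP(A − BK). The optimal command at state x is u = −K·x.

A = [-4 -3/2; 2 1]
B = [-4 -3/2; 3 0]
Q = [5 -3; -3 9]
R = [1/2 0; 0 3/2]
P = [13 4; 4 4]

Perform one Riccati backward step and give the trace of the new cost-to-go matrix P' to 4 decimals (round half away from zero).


15.2582

BᵀP = [-40.0000 -4.0000; -19.5000 -6.0000]
S = R + BᵀPB = [1/2 0; 0 3/2] + [148.0000 60.0000; 60.0000 29.2500] = [148.5000 60.0000; 60.0000 30.7500]
BᵀPA = [152.0000 56.0000; 66.0000 23.2500]
K = S⁻¹·BᵀPA = [0.7388 0.3384; 0.7047 0.0958]
A−BK = [0.0124 -0.0027; -0.2165 -0.0151]
AᵀP(A−BK) = [1.1859 0.2406; 0.2406 0.0724]
P' = Q + AᵀP(A−BK) = [6.1859 -2.7594; -2.7594 9.0724]
tr(P') = 15.2582


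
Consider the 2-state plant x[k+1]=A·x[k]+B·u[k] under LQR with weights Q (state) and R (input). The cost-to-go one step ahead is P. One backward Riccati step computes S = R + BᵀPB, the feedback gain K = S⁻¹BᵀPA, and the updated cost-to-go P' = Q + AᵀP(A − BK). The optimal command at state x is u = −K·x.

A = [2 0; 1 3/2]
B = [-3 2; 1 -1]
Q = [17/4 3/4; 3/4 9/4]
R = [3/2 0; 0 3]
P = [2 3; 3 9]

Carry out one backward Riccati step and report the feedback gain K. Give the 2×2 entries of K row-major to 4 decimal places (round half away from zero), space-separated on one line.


-1.1250 -0.5625 -0.9688 -0.9844

BᵀP = [-3.0000 0.0000; 1.0000 -3.0000]
S = R + BᵀPB = [3/2 0; 0 3] + [9.0000 -6.0000; -6.0000 5.0000] = [10.5000 -6.0000; -6.0000 8.0000]
BᵀPA = [-6.0000 0.0000; -1.0000 -4.5000]
K = S⁻¹·BᵀPA = [-1.1250 -0.5625; -0.9688 -0.9844]
A−BK = [0.5625 0.2813; 1.1563 1.0781]
AᵀP(A−BK) = [21.2813 18.1406; 18.1406 15.8203]
P' = Q + AᵀP(A−BK) = [25.5313 18.8906; 18.8906 18.0703]
tr(P') = 43.6016
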